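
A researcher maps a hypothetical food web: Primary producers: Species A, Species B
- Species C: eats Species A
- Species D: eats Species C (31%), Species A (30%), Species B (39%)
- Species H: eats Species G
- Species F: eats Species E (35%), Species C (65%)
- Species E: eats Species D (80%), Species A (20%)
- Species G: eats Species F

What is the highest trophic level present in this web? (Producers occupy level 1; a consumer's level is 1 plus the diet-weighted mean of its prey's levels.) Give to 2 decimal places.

5.37

Species C: 1 + 1 = 2
Species D: 1 + (0.31×2 + 0.3×1 + 0.39×1) = 2.31
Species E: 1 + (0.8×2.31 + 0.2×1) = 3.048
Species F: 1 + (0.35×3.048 + 0.65×2) = 3.3668
Species G: 1 + 3.3668 = 4.3668
Species H: 1 + 4.3668 = 5.3668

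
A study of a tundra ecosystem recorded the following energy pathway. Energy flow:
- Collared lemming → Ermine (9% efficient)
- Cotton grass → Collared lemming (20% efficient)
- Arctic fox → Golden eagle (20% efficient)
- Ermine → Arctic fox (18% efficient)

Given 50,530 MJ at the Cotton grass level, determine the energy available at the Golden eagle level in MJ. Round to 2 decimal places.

32.74 MJ

Collared lemming: 50530 × 0.2 = 10106 MJ
Ermine: 10106 × 0.09 = 909.54 MJ
Arctic fox: 909.54 × 0.18 = 163.7172 MJ
Golden eagle: 163.7172 × 0.2 = 32.74344 MJ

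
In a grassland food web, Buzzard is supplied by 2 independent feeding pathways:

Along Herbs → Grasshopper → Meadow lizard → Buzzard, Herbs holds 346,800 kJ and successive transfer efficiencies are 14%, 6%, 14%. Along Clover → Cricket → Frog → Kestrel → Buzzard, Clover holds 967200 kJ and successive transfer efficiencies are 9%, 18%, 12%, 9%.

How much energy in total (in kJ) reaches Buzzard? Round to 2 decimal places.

Via Herbs: 346800 × 0.14 × 0.06 × 0.14 = 407.8368 kJ
Via Clover: 967200 × 0.09 × 0.18 × 0.12 × 0.09 = 169.221312 kJ
Total at Buzzard: 407.8368 + 169.221312 = 577.058112 kJ

577.06 kJ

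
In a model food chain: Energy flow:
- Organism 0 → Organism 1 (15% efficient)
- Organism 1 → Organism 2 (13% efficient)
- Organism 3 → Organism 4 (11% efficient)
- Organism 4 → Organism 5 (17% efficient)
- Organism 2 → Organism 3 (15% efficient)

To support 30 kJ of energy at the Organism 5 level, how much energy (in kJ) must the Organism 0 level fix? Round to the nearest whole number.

Cumulative transfer efficiency: 0.15 × 0.13 × 0.15 × 0.11 × 0.17 = 0.0000546975
Organism 0 energy = 30 / 0.0000546975 = 548471 kJ

548471 kJ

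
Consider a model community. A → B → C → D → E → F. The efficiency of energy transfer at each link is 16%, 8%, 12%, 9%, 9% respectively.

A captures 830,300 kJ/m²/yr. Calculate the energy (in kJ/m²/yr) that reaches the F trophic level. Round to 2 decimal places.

B: 830300 × 0.16 = 132848 kJ/m²/yr
C: 132848 × 0.08 = 10627.84 kJ/m²/yr
D: 10627.84 × 0.12 = 1275.3408 kJ/m²/yr
E: 1275.3408 × 0.09 = 114.780672 kJ/m²/yr
F: 114.780672 × 0.09 = 10.33026048 kJ/m²/yr

10.33 kJ/m²/yr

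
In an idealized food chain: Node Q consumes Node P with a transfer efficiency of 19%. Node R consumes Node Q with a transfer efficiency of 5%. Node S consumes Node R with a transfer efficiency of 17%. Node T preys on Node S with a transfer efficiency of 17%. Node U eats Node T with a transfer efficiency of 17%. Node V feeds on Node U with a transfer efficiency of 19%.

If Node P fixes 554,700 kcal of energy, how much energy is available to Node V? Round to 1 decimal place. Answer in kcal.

Node Q: 554700 × 0.19 = 105393 kcal
Node R: 105393 × 0.05 = 5269.65 kcal
Node S: 5269.65 × 0.17 = 895.8405 kcal
Node T: 895.8405 × 0.17 = 152.292885 kcal
Node U: 152.292885 × 0.17 = 25.88979045 kcal
Node V: 25.88979045 × 0.19 = 4.9190601855 kcal

4.9 kcal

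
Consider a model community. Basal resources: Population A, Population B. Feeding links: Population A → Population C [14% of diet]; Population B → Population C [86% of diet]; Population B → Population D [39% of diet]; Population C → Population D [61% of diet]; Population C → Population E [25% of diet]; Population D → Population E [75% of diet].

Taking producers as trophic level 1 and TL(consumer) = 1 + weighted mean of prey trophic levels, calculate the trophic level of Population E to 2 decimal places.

3.46

Population C: 1 + (0.14×1 + 0.86×1) = 2
Population D: 1 + (0.39×1 + 0.61×2) = 2.61
Population E: 1 + (0.25×2 + 0.75×2.61) = 3.4575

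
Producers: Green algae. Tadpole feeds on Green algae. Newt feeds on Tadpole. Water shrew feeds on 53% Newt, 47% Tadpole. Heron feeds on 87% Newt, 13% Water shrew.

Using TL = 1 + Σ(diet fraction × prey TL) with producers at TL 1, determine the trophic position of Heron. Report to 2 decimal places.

Tadpole: 1 + 1 = 2
Newt: 1 + 2 = 3
Water shrew: 1 + (0.53×3 + 0.47×2) = 3.53
Heron: 1 + (0.87×3 + 0.13×3.53) = 4.0689

4.07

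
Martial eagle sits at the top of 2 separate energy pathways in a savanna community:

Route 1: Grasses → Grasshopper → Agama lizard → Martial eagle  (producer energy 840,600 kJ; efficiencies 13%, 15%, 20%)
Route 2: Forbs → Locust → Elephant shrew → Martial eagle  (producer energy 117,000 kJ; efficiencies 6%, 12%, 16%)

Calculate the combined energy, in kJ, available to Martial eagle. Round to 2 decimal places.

Route 1: 840600 × 0.13 × 0.15 × 0.2 = 3278.34 kJ
Route 2: 117000 × 0.06 × 0.12 × 0.16 = 134.784 kJ
Total at Martial eagle: 3278.34 + 134.784 = 3413.124 kJ

3413.12 kJ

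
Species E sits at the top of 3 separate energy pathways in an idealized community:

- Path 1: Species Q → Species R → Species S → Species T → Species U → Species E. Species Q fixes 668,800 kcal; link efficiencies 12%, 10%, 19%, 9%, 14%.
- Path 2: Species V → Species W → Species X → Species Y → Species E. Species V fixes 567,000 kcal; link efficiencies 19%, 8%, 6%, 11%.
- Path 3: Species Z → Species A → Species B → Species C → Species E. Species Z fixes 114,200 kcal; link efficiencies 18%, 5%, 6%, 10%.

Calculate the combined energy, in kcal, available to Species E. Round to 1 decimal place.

82.3 kcal

Path 1: 668800 × 0.12 × 0.1 × 0.19 × 0.09 × 0.14 = 19.2132864 kcal
Path 2: 567000 × 0.19 × 0.08 × 0.06 × 0.11 = 56.88144 kcal
Path 3: 114200 × 0.18 × 0.05 × 0.06 × 0.1 = 6.1668 kcal
Total at Species E: 19.2132864 + 56.88144 + 6.1668 = 82.2615264 kcal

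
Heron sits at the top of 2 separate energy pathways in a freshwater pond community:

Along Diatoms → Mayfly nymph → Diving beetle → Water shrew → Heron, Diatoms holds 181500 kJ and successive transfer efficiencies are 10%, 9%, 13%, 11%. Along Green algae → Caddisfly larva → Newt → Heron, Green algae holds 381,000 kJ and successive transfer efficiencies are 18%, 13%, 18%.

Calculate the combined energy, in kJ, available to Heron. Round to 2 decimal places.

Via Diatoms: 181500 × 0.1 × 0.09 × 0.13 × 0.11 = 23.35905 kJ
Via Green algae: 381000 × 0.18 × 0.13 × 0.18 = 1604.772 kJ
Total at Heron: 23.35905 + 1604.772 = 1628.13105 kJ

1628.13 kJ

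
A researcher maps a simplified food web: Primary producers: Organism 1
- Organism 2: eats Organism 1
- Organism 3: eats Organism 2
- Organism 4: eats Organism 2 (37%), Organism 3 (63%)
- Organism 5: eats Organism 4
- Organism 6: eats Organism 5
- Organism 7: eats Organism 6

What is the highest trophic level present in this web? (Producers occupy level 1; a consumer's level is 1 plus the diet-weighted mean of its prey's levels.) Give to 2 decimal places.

Organism 2: 1 + 1 = 2
Organism 3: 1 + 2 = 3
Organism 4: 1 + (0.37×2 + 0.63×3) = 3.63
Organism 5: 1 + 3.63 = 4.63
Organism 6: 1 + 4.63 = 5.63
Organism 7: 1 + 5.63 = 6.63

6.63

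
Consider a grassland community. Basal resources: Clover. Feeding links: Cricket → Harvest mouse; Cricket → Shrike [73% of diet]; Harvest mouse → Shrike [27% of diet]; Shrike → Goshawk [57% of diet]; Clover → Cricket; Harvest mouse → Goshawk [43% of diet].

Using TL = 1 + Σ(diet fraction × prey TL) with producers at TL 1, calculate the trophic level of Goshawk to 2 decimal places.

Cricket: 1 + 1 = 2
Harvest mouse: 1 + 2 = 3
Shrike: 1 + (0.27×3 + 0.73×2) = 3.27
Goshawk: 1 + (0.43×3 + 0.57×3.27) = 4.1539

4.15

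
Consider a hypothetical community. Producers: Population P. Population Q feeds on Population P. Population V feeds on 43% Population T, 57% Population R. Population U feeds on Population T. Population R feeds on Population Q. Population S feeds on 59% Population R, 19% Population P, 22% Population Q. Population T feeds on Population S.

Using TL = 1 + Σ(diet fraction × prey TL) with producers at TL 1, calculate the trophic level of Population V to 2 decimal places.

4.60

Population Q: 1 + 1 = 2
Population R: 1 + 2 = 3
Population S: 1 + (0.59×3 + 0.19×1 + 0.22×2) = 3.4
Population T: 1 + 3.4 = 4.4
Population U: 1 + 4.4 = 5.4
Population V: 1 + (0.43×4.4 + 0.57×3) = 4.602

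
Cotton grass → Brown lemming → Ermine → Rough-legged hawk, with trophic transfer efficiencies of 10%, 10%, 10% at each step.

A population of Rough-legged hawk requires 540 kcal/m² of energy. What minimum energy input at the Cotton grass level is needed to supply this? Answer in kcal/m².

Cumulative transfer efficiency: 0.1 × 0.1 × 0.1 = 0.001
Cotton grass energy = 540 / 0.001 = 540000 kcal/m²

540000 kcal/m²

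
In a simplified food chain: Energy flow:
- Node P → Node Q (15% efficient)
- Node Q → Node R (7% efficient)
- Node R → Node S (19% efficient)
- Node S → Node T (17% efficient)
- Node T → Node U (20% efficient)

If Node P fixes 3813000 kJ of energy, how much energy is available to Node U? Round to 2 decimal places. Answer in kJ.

258.64 kJ

Node Q: 3813000 × 0.15 = 571950 kJ
Node R: 571950 × 0.07 = 40036.5 kJ
Node S: 40036.5 × 0.19 = 7606.935 kJ
Node T: 7606.935 × 0.17 = 1293.17895 kJ
Node U: 1293.17895 × 0.2 = 258.63579 kJ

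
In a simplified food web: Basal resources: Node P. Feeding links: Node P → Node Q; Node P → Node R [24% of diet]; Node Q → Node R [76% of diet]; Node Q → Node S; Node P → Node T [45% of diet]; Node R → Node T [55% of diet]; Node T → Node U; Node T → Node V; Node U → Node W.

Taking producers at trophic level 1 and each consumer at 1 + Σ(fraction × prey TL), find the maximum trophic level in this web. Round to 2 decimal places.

4.97

Node Q: 1 + 1 = 2
Node R: 1 + (0.24×1 + 0.76×2) = 2.76
Node S: 1 + 2 = 3
Node T: 1 + (0.45×1 + 0.55×2.76) = 2.968
Node U: 1 + 2.968 = 3.968
Node V: 1 + 2.968 = 3.968
Node W: 1 + 3.968 = 4.968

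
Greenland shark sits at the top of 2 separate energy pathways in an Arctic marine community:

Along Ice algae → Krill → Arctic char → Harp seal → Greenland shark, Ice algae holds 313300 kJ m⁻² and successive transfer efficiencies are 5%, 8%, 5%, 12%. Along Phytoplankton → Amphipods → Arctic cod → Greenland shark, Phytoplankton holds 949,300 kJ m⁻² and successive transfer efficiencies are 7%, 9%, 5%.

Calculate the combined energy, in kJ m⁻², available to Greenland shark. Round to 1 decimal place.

306.5 kJ m⁻²

Via Ice algae: 313300 × 0.05 × 0.08 × 0.05 × 0.12 = 7.5192 kJ m⁻²
Via Phytoplankton: 949300 × 0.07 × 0.09 × 0.05 = 299.0295 kJ m⁻²
Total at Greenland shark: 7.5192 + 299.0295 = 306.5487 kJ m⁻²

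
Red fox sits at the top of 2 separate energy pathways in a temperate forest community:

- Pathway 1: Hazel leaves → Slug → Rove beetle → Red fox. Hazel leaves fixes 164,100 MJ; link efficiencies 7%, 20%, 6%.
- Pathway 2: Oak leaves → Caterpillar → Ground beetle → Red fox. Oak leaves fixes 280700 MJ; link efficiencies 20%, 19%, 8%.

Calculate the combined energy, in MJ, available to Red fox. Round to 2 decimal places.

991.17 MJ

Pathway 1: 164100 × 0.07 × 0.2 × 0.06 = 137.844 MJ
Pathway 2: 280700 × 0.2 × 0.19 × 0.08 = 853.328 MJ
Total at Red fox: 137.844 + 853.328 = 991.172 MJ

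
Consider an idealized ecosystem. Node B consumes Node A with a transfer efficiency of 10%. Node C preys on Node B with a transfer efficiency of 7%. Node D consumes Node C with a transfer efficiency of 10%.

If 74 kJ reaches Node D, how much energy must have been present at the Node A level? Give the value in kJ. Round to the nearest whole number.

105714 kJ

Cumulative transfer efficiency: 0.1 × 0.07 × 0.1 = 0.0007
Node A energy = 74 / 0.0007 = 105714 kJ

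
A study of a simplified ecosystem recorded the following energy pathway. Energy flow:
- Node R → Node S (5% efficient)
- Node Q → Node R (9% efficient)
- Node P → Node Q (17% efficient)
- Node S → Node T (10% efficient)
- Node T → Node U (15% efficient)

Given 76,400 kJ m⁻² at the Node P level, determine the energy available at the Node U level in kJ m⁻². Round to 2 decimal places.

0.88 kJ m⁻²

Node Q: 76400 × 0.17 = 12988 kJ m⁻²
Node R: 12988 × 0.09 = 1168.92 kJ m⁻²
Node S: 1168.92 × 0.05 = 58.446 kJ m⁻²
Node T: 58.446 × 0.1 = 5.8446 kJ m⁻²
Node U: 5.8446 × 0.15 = 0.87669 kJ m⁻²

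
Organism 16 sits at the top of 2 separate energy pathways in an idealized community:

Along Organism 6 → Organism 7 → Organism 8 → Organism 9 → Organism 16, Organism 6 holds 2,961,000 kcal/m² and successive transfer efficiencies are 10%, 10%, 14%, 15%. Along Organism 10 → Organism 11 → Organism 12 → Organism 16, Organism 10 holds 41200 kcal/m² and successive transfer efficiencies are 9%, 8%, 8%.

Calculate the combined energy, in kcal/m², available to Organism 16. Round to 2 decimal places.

Via Organism 6: 2961000 × 0.1 × 0.1 × 0.14 × 0.15 = 621.81 kcal/m²
Via Organism 10: 41200 × 0.09 × 0.08 × 0.08 = 23.7312 kcal/m²
Total at Organism 16: 621.81 + 23.7312 = 645.5412 kcal/m²

645.54 kcal/m²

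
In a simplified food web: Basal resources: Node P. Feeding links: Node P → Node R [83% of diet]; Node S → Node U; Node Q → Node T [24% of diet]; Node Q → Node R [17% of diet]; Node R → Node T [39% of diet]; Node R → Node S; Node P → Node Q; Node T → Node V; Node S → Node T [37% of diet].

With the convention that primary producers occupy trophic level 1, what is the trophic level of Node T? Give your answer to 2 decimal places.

Node Q: 1 + 1 = 2
Node R: 1 + (0.17×2 + 0.83×1) = 2.17
Node S: 1 + 2.17 = 3.17
Node T: 1 + (0.37×3.17 + 0.24×2 + 0.39×2.17) = 3.4992
Node U: 1 + 3.17 = 4.17
Node V: 1 + 3.4992 = 4.4992

3.50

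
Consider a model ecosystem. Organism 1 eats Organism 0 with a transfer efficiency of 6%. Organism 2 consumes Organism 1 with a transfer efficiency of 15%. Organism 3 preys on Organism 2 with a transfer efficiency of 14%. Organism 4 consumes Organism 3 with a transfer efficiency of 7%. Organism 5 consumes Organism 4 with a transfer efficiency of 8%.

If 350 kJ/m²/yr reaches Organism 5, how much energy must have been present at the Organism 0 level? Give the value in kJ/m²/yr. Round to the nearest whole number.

Cumulative transfer efficiency: 0.06 × 0.15 × 0.14 × 0.07 × 0.08 = 0.000007056
Organism 0 energy = 350 / 0.000007056 = 49603175 kJ/m²/yr

49603175 kJ/m²/yr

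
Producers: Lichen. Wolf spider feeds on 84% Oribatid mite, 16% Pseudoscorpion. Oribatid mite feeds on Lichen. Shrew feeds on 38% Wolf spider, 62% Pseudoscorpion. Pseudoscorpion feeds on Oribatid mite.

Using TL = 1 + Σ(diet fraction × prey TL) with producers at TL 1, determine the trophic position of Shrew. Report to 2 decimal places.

Oribatid mite: 1 + 1 = 2
Pseudoscorpion: 1 + 2 = 3
Wolf spider: 1 + (0.84×2 + 0.16×3) = 3.16
Shrew: 1 + (0.38×3.16 + 0.62×3) = 4.0608

4.06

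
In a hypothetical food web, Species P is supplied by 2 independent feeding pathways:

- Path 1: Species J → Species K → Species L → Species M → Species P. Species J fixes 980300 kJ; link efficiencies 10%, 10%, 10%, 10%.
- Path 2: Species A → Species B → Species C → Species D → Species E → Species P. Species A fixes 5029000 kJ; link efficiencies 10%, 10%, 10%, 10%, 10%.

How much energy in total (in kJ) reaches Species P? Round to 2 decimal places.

148.32 kJ

Path 1: 980300 × 0.1 × 0.1 × 0.1 × 0.1 = 98.03 kJ
Path 2: 5029000 × 0.1 × 0.1 × 0.1 × 0.1 × 0.1 = 50.29 kJ
Total at Species P: 98.03 + 50.29 = 148.32 kJ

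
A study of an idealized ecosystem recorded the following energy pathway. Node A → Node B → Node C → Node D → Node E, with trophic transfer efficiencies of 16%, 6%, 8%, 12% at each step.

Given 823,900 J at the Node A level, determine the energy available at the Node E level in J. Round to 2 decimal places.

75.93 J

Node B: 823900 × 0.16 = 131824 J
Node C: 131824 × 0.06 = 7909.44 J
Node D: 7909.44 × 0.08 = 632.7552 J
Node E: 632.7552 × 0.12 = 75.930624 J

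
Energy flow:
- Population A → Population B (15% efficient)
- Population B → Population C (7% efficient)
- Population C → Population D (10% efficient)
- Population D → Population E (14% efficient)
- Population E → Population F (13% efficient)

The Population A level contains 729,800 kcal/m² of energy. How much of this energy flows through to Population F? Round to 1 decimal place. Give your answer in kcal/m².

13.9 kcal/m²

Population B: 729800 × 0.15 = 109470 kcal/m²
Population C: 109470 × 0.07 = 7662.9 kcal/m²
Population D: 7662.9 × 0.1 = 766.29 kcal/m²
Population E: 766.29 × 0.14 = 107.2806 kcal/m²
Population F: 107.2806 × 0.13 = 13.946478 kcal/m²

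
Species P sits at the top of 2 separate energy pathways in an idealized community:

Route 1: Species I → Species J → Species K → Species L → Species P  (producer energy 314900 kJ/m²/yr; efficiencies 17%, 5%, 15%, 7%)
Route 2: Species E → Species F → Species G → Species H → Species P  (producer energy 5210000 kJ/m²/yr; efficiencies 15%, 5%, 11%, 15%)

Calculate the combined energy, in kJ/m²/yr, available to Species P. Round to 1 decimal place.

672.8 kJ/m²/yr

Route 1: 314900 × 0.17 × 0.05 × 0.15 × 0.07 = 28.104825 kJ/m²/yr
Route 2: 5210000 × 0.15 × 0.05 × 0.11 × 0.15 = 644.7375 kJ/m²/yr
Total at Species P: 28.104825 + 644.7375 = 672.842325 kJ/m²/yr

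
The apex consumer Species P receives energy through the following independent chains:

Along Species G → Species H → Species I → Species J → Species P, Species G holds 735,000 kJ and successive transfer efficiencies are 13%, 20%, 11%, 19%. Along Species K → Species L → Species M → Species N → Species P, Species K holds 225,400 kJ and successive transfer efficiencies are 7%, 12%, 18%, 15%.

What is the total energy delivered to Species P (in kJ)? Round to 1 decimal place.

450.5 kJ

Via Species G: 735000 × 0.13 × 0.2 × 0.11 × 0.19 = 399.399 kJ
Via Species K: 225400 × 0.07 × 0.12 × 0.18 × 0.15 = 51.12072 kJ
Total at Species P: 399.399 + 51.12072 = 450.51972 kJ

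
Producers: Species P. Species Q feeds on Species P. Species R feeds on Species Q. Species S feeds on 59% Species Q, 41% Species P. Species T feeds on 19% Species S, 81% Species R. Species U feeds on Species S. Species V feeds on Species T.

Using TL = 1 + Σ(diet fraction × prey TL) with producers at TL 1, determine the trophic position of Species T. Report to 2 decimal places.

Species Q: 1 + 1 = 2
Species R: 1 + 2 = 3
Species S: 1 + (0.59×2 + 0.41×1) = 2.59
Species T: 1 + (0.19×2.59 + 0.81×3) = 3.9221
Species U: 1 + 2.59 = 3.59
Species V: 1 + 3.9221 = 4.9221

3.92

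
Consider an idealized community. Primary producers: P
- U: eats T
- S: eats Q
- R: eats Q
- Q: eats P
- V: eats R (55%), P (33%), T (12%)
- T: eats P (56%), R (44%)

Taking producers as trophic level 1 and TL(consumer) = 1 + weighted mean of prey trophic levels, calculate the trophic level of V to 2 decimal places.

Q: 1 + 1 = 2
R: 1 + 2 = 3
S: 1 + 2 = 3
T: 1 + (0.56×1 + 0.44×3) = 2.88
U: 1 + 2.88 = 3.88
V: 1 + (0.55×3 + 0.33×1 + 0.12×2.88) = 3.3256

3.33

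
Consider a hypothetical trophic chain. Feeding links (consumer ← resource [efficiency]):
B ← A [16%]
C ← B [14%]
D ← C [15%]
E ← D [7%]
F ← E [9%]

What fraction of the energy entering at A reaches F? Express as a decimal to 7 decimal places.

0.0000212

Product of link efficiencies: 0.16 × 0.14 × 0.15 × 0.07 × 0.09 = 0.000021168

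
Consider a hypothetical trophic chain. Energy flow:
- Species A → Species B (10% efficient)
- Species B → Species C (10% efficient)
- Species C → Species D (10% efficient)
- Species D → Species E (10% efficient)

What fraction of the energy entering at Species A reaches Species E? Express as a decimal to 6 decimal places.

0.000100

Product of link efficiencies: 0.1 × 0.1 × 0.1 × 0.1 = 0.0001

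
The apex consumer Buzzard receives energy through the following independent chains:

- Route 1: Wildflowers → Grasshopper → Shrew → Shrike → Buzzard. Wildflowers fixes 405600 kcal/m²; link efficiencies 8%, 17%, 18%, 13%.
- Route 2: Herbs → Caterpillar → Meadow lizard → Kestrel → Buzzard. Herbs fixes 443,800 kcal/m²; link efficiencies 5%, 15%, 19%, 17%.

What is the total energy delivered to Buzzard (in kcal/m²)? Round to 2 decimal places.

Route 1: 405600 × 0.08 × 0.17 × 0.18 × 0.13 = 129.078144 kcal/m²
Route 2: 443800 × 0.05 × 0.15 × 0.19 × 0.17 = 107.51055 kcal/m²
Total at Buzzard: 129.078144 + 107.51055 = 236.588694 kcal/m²

236.59 kcal/m²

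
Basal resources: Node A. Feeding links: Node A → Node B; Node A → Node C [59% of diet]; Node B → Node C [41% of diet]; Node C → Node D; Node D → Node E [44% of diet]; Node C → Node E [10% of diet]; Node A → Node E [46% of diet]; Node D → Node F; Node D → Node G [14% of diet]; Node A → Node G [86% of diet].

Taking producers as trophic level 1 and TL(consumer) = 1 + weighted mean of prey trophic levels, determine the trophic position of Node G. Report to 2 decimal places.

2.34

Node B: 1 + 1 = 2
Node C: 1 + (0.59×1 + 0.41×2) = 2.41
Node D: 1 + 2.41 = 3.41
Node E: 1 + (0.44×3.41 + 0.1×2.41 + 0.46×1) = 3.2014
Node F: 1 + 3.41 = 4.41
Node G: 1 + (0.14×3.41 + 0.86×1) = 2.3374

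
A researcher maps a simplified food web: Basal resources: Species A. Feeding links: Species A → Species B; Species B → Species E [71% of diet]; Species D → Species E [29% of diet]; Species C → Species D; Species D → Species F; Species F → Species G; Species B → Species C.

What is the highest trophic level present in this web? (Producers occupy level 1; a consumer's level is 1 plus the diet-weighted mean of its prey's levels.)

Species B: 1 + 1 = 2
Species C: 1 + 2 = 3
Species D: 1 + 3 = 4
Species E: 1 + (0.29×4 + 0.71×2) = 3.58
Species F: 1 + 4 = 5
Species G: 1 + 5 = 6

6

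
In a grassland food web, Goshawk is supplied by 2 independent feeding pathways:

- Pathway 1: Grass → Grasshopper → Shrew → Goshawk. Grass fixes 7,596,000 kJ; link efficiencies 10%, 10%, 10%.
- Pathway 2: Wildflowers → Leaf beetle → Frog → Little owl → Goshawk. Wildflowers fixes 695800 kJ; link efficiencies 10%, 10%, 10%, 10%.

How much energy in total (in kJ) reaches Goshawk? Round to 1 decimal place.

Pathway 1: 7596000 × 0.1 × 0.1 × 0.1 = 7596 kJ
Pathway 2: 695800 × 0.1 × 0.1 × 0.1 × 0.1 = 69.58 kJ
Total at Goshawk: 7596 + 69.58 = 7665.58 kJ

7665.6 kJ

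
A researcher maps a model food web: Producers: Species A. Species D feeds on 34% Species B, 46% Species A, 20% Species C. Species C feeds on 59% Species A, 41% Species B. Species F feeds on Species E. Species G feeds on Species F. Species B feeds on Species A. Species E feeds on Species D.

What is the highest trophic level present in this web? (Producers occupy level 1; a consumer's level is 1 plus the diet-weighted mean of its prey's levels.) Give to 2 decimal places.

Species B: 1 + 1 = 2
Species C: 1 + (0.59×1 + 0.41×2) = 2.41
Species D: 1 + (0.34×2 + 0.46×1 + 0.2×2.41) = 2.622
Species E: 1 + 2.622 = 3.622
Species F: 1 + 3.622 = 4.622
Species G: 1 + 4.622 = 5.622

5.62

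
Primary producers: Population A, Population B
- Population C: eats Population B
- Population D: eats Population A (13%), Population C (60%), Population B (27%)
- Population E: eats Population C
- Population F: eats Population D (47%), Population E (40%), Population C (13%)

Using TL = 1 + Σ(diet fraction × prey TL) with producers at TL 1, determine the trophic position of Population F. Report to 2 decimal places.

3.68

Population C: 1 + 1 = 2
Population D: 1 + (0.13×1 + 0.6×2 + 0.27×1) = 2.6
Population E: 1 + 2 = 3
Population F: 1 + (0.47×2.6 + 0.4×3 + 0.13×2) = 3.682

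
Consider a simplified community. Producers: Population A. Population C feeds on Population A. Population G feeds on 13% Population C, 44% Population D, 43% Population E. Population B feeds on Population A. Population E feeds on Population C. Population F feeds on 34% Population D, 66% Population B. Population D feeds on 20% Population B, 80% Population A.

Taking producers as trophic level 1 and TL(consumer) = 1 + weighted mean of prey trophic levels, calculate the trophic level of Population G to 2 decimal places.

Population B: 1 + 1 = 2
Population C: 1 + 1 = 2
Population D: 1 + (0.2×2 + 0.8×1) = 2.2
Population E: 1 + 2 = 3
Population F: 1 + (0.34×2.2 + 0.66×2) = 3.068
Population G: 1 + (0.13×2 + 0.44×2.2 + 0.43×3) = 3.518

3.52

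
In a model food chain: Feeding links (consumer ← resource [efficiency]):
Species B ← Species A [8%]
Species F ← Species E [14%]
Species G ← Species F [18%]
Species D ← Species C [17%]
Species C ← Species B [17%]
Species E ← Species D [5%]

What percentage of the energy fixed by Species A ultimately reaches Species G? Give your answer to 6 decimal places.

0.000291%

Product of link efficiencies: 0.08 × 0.17 × 0.17 × 0.05 × 0.14 × 0.18 = 0.00000291312
As a percentage: 0.00000291312 × 100 = 0.000291%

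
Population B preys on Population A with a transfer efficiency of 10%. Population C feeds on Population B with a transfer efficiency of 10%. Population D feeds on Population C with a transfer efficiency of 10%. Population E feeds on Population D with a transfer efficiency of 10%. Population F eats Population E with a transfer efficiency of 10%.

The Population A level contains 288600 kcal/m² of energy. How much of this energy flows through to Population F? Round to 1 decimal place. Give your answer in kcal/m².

2.9 kcal/m²

Population B: 288600 × 0.1 = 28860 kcal/m²
Population C: 28860 × 0.1 = 2886 kcal/m²
Population D: 2886 × 0.1 = 288.6 kcal/m²
Population E: 288.6 × 0.1 = 28.86 kcal/m²
Population F: 28.86 × 0.1 = 2.886 kcal/m²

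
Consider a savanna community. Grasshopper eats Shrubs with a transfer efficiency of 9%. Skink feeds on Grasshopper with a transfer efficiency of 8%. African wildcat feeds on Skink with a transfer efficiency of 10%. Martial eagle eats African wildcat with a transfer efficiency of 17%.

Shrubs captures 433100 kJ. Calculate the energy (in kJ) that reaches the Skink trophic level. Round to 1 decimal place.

Grasshopper: 433100 × 0.09 = 38979 kJ
Skink: 38979 × 0.08 = 3118.32 kJ

3118.3 kJ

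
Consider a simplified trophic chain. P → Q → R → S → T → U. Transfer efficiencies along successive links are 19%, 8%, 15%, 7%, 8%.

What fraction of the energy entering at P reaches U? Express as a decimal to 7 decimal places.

0.0000128

Product of link efficiencies: 0.19 × 0.08 × 0.15 × 0.07 × 0.08 = 0.000012768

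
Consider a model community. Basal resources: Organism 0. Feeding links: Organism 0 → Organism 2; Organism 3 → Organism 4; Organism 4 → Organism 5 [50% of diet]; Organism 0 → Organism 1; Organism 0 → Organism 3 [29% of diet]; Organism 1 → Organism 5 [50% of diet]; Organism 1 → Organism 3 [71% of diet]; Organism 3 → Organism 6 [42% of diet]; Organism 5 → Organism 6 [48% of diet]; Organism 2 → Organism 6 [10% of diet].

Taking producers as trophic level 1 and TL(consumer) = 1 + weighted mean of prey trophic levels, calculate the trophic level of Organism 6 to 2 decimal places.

Organism 1: 1 + 1 = 2
Organism 2: 1 + 1 = 2
Organism 3: 1 + (0.29×1 + 0.71×2) = 2.71
Organism 4: 1 + 2.71 = 3.71
Organism 5: 1 + (0.5×2 + 0.5×3.71) = 3.855
Organism 6: 1 + (0.1×2 + 0.48×3.855 + 0.42×2.71) = 4.1886

4.19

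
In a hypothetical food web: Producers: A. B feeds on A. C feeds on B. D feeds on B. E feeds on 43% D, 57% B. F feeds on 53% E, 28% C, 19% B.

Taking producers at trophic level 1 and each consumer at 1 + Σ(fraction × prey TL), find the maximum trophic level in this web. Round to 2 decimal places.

B: 1 + 1 = 2
C: 1 + 2 = 3
D: 1 + 2 = 3
E: 1 + (0.43×3 + 0.57×2) = 3.43
F: 1 + (0.53×3.43 + 0.28×3 + 0.19×2) = 4.0379

4.04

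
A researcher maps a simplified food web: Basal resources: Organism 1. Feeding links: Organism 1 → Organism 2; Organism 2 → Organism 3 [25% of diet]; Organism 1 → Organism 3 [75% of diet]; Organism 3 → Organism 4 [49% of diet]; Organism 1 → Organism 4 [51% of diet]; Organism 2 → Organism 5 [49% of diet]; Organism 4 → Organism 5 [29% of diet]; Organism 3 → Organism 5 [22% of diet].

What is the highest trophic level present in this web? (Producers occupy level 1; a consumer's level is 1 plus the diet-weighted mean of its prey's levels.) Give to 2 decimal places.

3.23

Organism 2: 1 + 1 = 2
Organism 3: 1 + (0.25×2 + 0.75×1) = 2.25
Organism 4: 1 + (0.49×2.25 + 0.51×1) = 2.6125
Organism 5: 1 + (0.49×2 + 0.29×2.6125 + 0.22×2.25) = 3.232625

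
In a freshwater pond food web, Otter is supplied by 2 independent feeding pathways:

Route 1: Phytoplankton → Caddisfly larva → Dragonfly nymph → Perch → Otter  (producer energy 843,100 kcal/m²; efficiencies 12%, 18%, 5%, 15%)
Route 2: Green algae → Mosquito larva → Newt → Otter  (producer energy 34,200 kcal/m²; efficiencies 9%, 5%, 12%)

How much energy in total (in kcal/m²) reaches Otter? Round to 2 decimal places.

155.05 kcal/m²

Route 1: 843100 × 0.12 × 0.18 × 0.05 × 0.15 = 136.5822 kcal/m²
Route 2: 34200 × 0.09 × 0.05 × 0.12 = 18.468 kcal/m²
Total at Otter: 136.5822 + 18.468 = 155.0502 kcal/m²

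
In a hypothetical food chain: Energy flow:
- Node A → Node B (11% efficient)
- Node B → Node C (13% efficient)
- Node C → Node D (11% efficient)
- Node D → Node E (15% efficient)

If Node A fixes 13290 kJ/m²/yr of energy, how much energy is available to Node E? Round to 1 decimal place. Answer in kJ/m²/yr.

3.1 kJ/m²/yr

Node B: 13290 × 0.11 = 1461.9 kJ/m²/yr
Node C: 1461.9 × 0.13 = 190.047 kJ/m²/yr
Node D: 190.047 × 0.11 = 20.90517 kJ/m²/yr
Node E: 20.90517 × 0.15 = 3.1357755 kJ/m²/yr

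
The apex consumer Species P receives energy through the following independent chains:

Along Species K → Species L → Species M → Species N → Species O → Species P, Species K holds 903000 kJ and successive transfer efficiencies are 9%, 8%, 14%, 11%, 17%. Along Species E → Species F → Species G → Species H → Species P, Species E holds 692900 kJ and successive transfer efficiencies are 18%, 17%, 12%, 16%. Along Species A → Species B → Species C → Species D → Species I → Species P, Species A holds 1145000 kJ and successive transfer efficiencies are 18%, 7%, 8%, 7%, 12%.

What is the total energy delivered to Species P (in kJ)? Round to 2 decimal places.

Via Species K: 903000 × 0.09 × 0.08 × 0.14 × 0.11 × 0.17 = 17.0211888 kJ
Via Species E: 692900 × 0.18 × 0.17 × 0.12 × 0.16 = 407.092608 kJ
Via Species A: 1145000 × 0.18 × 0.07 × 0.08 × 0.07 × 0.12 = 9.694944 kJ
Total at Species P: 17.0211888 + 407.092608 + 9.694944 = 433.8087408 kJ

433.81 kJ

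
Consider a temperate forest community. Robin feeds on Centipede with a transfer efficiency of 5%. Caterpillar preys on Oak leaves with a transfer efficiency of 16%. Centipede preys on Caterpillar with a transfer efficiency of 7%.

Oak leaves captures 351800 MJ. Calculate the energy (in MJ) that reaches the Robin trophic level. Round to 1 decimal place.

197.0 MJ

Caterpillar: 351800 × 0.16 = 56288 MJ
Centipede: 56288 × 0.07 = 3940.16 MJ
Robin: 3940.16 × 0.05 = 197.008 MJ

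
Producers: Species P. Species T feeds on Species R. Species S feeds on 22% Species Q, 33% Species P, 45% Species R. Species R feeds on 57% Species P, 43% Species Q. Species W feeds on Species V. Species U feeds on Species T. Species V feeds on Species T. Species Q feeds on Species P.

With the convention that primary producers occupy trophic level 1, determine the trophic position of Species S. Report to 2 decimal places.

2.86

Species Q: 1 + 1 = 2
Species R: 1 + (0.57×1 + 0.43×2) = 2.43
Species S: 1 + (0.22×2 + 0.33×1 + 0.45×2.43) = 2.8635
Species T: 1 + 2.43 = 3.43
Species U: 1 + 3.43 = 4.43
Species V: 1 + 3.43 = 4.43
Species W: 1 + 4.43 = 5.43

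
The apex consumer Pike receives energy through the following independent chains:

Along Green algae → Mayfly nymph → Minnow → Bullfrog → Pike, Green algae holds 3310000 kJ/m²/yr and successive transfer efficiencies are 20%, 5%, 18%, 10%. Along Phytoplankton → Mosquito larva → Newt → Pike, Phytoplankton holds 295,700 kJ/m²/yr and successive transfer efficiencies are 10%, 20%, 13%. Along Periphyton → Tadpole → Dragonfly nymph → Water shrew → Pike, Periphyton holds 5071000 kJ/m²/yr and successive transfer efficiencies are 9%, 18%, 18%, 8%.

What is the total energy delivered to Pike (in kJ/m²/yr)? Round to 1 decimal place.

2547.6 kJ/m²/yr

Via Green algae: 3310000 × 0.2 × 0.05 × 0.18 × 0.1 = 595.8 kJ/m²/yr
Via Phytoplankton: 295700 × 0.1 × 0.2 × 0.13 = 768.82 kJ/m²/yr
Via Periphyton: 5071000 × 0.09 × 0.18 × 0.18 × 0.08 = 1182.96288 kJ/m²/yr
Total at Pike: 595.8 + 768.82 + 1182.96288 = 2547.58288 kJ/m²/yr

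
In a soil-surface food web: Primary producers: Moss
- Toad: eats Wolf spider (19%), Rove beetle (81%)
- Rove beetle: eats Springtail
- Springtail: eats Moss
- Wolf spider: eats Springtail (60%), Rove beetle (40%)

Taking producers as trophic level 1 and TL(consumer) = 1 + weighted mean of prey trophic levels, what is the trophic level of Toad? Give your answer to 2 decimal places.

4.08

Springtail: 1 + 1 = 2
Rove beetle: 1 + 2 = 3
Wolf spider: 1 + (0.6×2 + 0.4×3) = 3.4
Toad: 1 + (0.19×3.4 + 0.81×3) = 4.076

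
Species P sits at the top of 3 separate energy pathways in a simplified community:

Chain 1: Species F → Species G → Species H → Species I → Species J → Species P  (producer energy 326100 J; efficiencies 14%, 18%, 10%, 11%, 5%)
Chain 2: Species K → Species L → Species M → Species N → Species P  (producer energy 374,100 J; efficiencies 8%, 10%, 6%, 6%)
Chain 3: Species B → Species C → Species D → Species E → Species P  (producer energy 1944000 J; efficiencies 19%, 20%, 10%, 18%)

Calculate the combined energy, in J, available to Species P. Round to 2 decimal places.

1344.99 J

Chain 1: 326100 × 0.14 × 0.18 × 0.1 × 0.11 × 0.05 = 4.519746 J
Chain 2: 374100 × 0.08 × 0.1 × 0.06 × 0.06 = 10.77408 J
Chain 3: 1944000 × 0.19 × 0.2 × 0.1 × 0.18 = 1329.696 J
Total at Species P: 4.519746 + 10.77408 + 1329.696 = 1344.989826 J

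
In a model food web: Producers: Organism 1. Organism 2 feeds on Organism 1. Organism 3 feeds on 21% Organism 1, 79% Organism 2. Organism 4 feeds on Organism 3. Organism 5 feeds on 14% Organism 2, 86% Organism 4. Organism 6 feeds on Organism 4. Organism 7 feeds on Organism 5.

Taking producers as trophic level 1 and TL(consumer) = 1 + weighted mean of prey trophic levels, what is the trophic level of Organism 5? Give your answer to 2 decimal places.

Organism 2: 1 + 1 = 2
Organism 3: 1 + (0.21×1 + 0.79×2) = 2.79
Organism 4: 1 + 2.79 = 3.79
Organism 5: 1 + (0.14×2 + 0.86×3.79) = 4.5394
Organism 6: 1 + 3.79 = 4.79
Organism 7: 1 + 4.5394 = 5.5394

4.54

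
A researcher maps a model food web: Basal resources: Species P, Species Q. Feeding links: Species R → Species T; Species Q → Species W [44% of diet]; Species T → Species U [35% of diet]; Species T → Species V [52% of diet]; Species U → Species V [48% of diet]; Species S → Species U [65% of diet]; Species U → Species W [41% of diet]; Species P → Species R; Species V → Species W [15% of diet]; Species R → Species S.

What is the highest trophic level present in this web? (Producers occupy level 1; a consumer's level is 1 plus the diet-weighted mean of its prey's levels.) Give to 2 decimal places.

4.48

Species R: 1 + 1 = 2
Species S: 1 + 2 = 3
Species T: 1 + 2 = 3
Species U: 1 + (0.65×3 + 0.35×3) = 4
Species V: 1 + (0.52×3 + 0.48×4) = 4.48
Species W: 1 + (0.44×1 + 0.41×4 + 0.15×4.48) = 3.752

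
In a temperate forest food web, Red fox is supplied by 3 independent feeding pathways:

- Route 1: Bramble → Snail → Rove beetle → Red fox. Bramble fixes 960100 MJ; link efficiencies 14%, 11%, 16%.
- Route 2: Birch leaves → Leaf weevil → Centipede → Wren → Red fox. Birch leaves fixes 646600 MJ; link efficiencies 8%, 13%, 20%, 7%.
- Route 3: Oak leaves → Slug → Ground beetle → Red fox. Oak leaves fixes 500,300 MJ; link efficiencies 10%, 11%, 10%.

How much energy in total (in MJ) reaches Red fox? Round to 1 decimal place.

3010.2 MJ

Route 1: 960100 × 0.14 × 0.11 × 0.16 = 2365.6864 MJ
Route 2: 646600 × 0.08 × 0.13 × 0.2 × 0.07 = 94.14496 MJ
Route 3: 500300 × 0.1 × 0.11 × 0.1 = 550.33 MJ
Total at Red fox: 2365.6864 + 94.14496 + 550.33 = 3010.16136 MJ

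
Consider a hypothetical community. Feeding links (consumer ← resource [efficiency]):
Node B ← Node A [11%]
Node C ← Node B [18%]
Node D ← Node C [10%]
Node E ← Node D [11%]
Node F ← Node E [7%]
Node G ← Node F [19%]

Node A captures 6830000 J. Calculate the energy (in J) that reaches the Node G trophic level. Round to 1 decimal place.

Node B: 6830000 × 0.11 = 751300 J
Node C: 751300 × 0.18 = 135234 J
Node D: 135234 × 0.1 = 13523.4 J
Node E: 13523.4 × 0.11 = 1487.574 J
Node F: 1487.574 × 0.07 = 104.13018 J
Node G: 104.13018 × 0.19 = 19.7847342 J

19.8 J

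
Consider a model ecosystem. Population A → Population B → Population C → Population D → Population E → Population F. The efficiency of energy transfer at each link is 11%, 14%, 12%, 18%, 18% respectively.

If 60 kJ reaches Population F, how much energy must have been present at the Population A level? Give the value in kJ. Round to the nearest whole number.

Cumulative transfer efficiency: 0.11 × 0.14 × 0.12 × 0.18 × 0.18 = 0.0000598752
Population A energy = 60 / 0.0000598752 = 1002084 kJ

1002084 kJ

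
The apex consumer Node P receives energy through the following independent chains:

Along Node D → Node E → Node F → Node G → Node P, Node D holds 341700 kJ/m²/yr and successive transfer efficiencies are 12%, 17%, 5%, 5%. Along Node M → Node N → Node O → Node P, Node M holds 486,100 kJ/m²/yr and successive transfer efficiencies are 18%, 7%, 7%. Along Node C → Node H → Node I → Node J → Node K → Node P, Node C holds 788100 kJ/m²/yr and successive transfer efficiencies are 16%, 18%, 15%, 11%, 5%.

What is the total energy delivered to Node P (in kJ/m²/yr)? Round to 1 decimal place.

464.9 kJ/m²/yr

Via Node D: 341700 × 0.12 × 0.17 × 0.05 × 0.05 = 17.4267 kJ/m²/yr
Via Node M: 486100 × 0.18 × 0.07 × 0.07 = 428.7402 kJ/m²/yr
Via Node C: 788100 × 0.16 × 0.18 × 0.15 × 0.11 × 0.05 = 18.725256 kJ/m²/yr
Total at Node P: 17.4267 + 428.7402 + 18.725256 = 464.892156 kJ/m²/yr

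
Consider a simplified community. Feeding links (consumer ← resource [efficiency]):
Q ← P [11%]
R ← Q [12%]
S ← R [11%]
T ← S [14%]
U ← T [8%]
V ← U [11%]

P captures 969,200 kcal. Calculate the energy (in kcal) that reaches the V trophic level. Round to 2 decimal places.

1.73 kcal

Q: 969200 × 0.11 = 106612 kcal
R: 106612 × 0.12 = 12793.44 kcal
S: 12793.44 × 0.11 = 1407.2784 kcal
T: 1407.2784 × 0.14 = 197.018976 kcal
U: 197.018976 × 0.08 = 15.76151808 kcal
V: 15.76151808 × 0.11 = 1.7337669888 kcal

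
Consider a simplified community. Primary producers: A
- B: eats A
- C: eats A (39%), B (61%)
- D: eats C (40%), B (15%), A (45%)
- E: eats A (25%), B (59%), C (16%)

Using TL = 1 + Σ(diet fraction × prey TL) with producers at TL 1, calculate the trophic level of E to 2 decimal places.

B: 1 + 1 = 2
C: 1 + (0.39×1 + 0.61×2) = 2.61
D: 1 + (0.4×2.61 + 0.15×2 + 0.45×1) = 2.794
E: 1 + (0.25×1 + 0.59×2 + 0.16×2.61) = 2.8476

2.85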